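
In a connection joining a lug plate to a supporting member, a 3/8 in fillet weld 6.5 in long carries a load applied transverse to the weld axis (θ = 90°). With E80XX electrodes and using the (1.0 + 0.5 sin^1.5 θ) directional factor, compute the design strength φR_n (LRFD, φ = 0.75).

φR_n ≈ 93.1 kip

E80XX → F_EXX = 80 ksi.
t_e = 0.707 × 0.375 = 0.2651 in; A_we = 0.2651 × 6.5 = 1.723 in².
Directional factor: 1.0 + 0.5 sin^1.5(90°) = 1.5.
F_nw = 0.6 × 80 × 1.5 = 72 ksi.
φR_n = 0.75 × 72 × 1.723 = 93.06 kip.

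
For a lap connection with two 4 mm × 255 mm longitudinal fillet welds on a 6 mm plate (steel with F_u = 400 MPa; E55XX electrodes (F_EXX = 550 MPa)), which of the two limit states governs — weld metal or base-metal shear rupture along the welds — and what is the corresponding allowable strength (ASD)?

R_n/Ω ≈ 238 kN (weld metal governs)

t_e = 0.707 × 4 = 2.828 mm; L = 510 mm.
Weld metal: R_n/Ω = (1/2.0) × 0.6 × 550 × 2.828 × 510 × 10⁻³ = 238 kN.
Base metal (shear rupture): R_n/Ω = (1/2.0) × 0.6 × 400 × 6 × 510 × 10⁻³ = 367.2 kN.
Governing: weld metal.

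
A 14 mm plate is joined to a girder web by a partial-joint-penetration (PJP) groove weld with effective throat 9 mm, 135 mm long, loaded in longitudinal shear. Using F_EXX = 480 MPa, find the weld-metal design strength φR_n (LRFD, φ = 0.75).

φR_n ≈ 262 kN

Effective throat (given) t_e = 9 mm.
A_we = 9 × 135 = 1215 mm².
F_nw = 0.6 F_EXX = 288 MPa.
φR_n = 0.75 × 288 × 1215 × 10⁻³ = 262.4 kN.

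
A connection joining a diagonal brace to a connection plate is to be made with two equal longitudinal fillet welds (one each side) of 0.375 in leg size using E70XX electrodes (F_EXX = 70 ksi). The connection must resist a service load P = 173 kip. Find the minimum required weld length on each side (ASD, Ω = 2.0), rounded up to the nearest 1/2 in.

Throat t_e = 0.707 × 0.375 = 0.2651 in.
r_n/Ω = (0.6 × 70 × 0.2651) / 2.0 = 5.568 kip/in.
L_req = P / (r_n/Ω) = 173 / 5.568 = 31.07 in total.
Per side: 31.07 / 2 = 15.54 in.
Round up → use L = 16 in on each side.

L = 16 in on each side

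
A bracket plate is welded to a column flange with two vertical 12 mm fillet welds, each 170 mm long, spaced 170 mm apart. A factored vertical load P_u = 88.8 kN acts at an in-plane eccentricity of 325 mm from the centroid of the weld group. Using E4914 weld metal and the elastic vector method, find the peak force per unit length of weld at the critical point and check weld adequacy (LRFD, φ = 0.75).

E49XX → F_EXX = 490 MPa.
Total weld length L_w = 340 mm. Treat welds as unit-width lines.
Polar moment about centroid: J = 2[d³/12 + d(b/2)²] = 2[170³/12 + 170×85²] = 3275000 mm³.
Direct shear f_v = P/L_w = 88.8×10³ / 340 = 261.2 N/mm (vertical).
Torsion M = P·e = 88.8×10³ × 325 = 28860000 N·mm.
Critical point at (x, y) = (85, 85) from centroid. f_tx = M·y/J = 749 N/mm; f_ty = M·x/J = 749 N/mm.
Resultant f_max = √[f_tx² + (f_v + f_ty)²] = √[749² + (261.2 + 749)²] = 1258 N/mm.
Capacity per unit length: φr_n = 0.75 × 0.6 × 490 × (0.707 × 12) = 1871 N/mm.
1258 ≤ 1871 → adequate.

f_max ≈ 1260 N/mm; adequate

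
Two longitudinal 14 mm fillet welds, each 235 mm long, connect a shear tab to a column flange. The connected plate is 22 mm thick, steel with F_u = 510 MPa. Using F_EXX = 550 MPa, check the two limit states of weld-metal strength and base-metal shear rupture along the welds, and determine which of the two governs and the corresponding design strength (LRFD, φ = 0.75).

t_e = 0.707 × 14 = 9.898 mm; L = 470 mm.
Weld metal: φR_n = 0.75 × 0.6 × 550 × 9.898 × 470 × 10⁻³ = 1151 kN.
Base metal (shear rupture): φR_n = 0.75 × 0.6 × 510 × 22 × 470 × 10⁻³ = 2373 kN.
Governing: weld metal.

φR_n ≈ 1150 kN (weld metal governs)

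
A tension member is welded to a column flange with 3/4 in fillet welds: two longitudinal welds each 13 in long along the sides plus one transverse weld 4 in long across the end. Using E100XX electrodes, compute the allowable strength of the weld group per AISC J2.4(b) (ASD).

E100XX → F_EXX = 100 ksi.
t_e = 0.707 × 0.75 = 0.5302 in.
R_nwl = 0.6 × 100 × 0.5302 × 26 = 827.2 kips (longitudinal, 2 welds).
R_nwt = 0.6 × 100 × 0.5302 × 4 = 127.3 kips (transverse, base value).
(i) R_nwl + R_nwt = 954.5 kips; (ii) 0.85 R_nwl + 1.5 R_nwt = 894 kips.
R_n = max = 954.5 kips [governs: (i)]; R_n/Ω = 477.2 kips.

R_n/Ω ≈ 477 kips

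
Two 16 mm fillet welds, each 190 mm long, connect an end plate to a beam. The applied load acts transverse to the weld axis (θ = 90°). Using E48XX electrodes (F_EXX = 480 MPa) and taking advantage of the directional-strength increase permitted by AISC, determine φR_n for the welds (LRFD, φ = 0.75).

φR_n ≈ 1390 kN

t_e = 0.707 × 16 = 11.31 mm; A_we = 11.31 × 380 = 4299 mm².
Directional factor: 1.0 + 0.5 sin^1.5(90°) = 1.5.
F_nw = 0.6 × 480 × 1.5 = 432 MPa.
φR_n = 0.75 × 432 × 4299 × 10⁻³ = 1393 kN.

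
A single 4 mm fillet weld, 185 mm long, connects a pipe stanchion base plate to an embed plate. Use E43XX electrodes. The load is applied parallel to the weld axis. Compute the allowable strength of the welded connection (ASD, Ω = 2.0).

R_n/Ω ≈ 67.5 kN

E43XX → F_EXX = 430 MPa.
Effective throat t_e = 0.707 × 4 = 2.828 mm.
Total length L = 185 mm; A_we = 2.828 × 185 = 523.2 mm².
F_nw = 0.6 F_EXX = 0.6 × 430 = 258 MPa.
R_n = 258 × 523.2 × 10⁻³ = 135 kN; R_n/Ω = 135/2.0 = 67.49 kN.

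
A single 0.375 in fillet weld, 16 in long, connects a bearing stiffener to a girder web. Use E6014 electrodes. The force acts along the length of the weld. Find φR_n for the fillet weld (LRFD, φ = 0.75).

E60XX → F_EXX = 60 ksi.
Effective throat t_e = 0.707 × 0.375 = 0.2651 in.
Total length L = 16 in; A_we = 0.2651 × 16 = 4.242 in².
F_nw = 0.6 F_EXX = 0.6 × 60 = 36 ksi.
φR_n = 0.75 × 36 × 4.242 = 114.5 kip.

φR_n ≈ 115 kip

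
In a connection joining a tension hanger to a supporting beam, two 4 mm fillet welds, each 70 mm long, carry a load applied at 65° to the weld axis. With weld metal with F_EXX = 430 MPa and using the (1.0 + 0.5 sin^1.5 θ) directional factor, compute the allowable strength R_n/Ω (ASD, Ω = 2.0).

R_n/Ω ≈ 73.1 kN

t_e = 0.707 × 4 = 2.828 mm; A_we = 2.828 × 140 = 395.9 mm².
Directional factor: 1.0 + 0.5 sin^1.5(65°) = 1.431.
F_nw = 0.6 × 430 × 1.431 = 369.3 MPa.
R_n/Ω = (369.3 × 395.9) / 2.0 × 10⁻³ = 73.11 kN.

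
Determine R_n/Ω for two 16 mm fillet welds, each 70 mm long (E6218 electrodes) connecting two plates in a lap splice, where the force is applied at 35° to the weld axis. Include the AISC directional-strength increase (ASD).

E62XX → F_EXX = 620 MPa.
t_e = 0.707 × 16 = 11.31 mm; A_we = 11.31 × 140 = 1584 mm².
Directional factor: 1.0 + 0.5 sin^1.5(35°) = 1.217.
F_nw = 0.6 × 620 × 1.217 = 452.8 MPa.
R_n/Ω = (452.8 × 1584) / 2.0 × 10⁻³ = 358.5 kN.

R_n/Ω ≈ 359 kN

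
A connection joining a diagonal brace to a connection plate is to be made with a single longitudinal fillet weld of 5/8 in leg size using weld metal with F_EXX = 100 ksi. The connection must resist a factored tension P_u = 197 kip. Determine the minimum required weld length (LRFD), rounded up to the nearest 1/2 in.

L = 10 in

Throat t_e = 0.707 × 0.625 = 0.4419 in.
φr_n = 0.75 × 0.6 × 100 × 0.4419 = 19.88 kip/in.
L_req = P_u / φr_n = 197 / 19.88 = 9.907 in total.
Round up → use L = 10 in.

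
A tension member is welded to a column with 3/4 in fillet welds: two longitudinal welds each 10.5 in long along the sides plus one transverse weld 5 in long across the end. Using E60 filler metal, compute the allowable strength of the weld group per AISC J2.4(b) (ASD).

E60XX → F_EXX = 60 ksi.
t_e = 0.707 × 0.75 = 0.5302 in.
R_nwl = 0.6 × 60 × 0.5302 × 21 = 400.9 kips (longitudinal, 2 welds).
R_nwt = 0.6 × 60 × 0.5302 × 5 = 95.44 kips (transverse, base value).
(i) R_nwl + R_nwt = 496.3 kips; (ii) 0.85 R_nwl + 1.5 R_nwt = 483.9 kips.
R_n = max = 496.3 kips [governs: (i)]; R_n/Ω = 248.2 kips.

R_n/Ω ≈ 248 kips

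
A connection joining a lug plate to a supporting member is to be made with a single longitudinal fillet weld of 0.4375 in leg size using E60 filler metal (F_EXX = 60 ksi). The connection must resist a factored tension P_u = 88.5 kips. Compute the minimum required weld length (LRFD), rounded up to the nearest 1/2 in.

Throat t_e = 0.707 × 0.4375 = 0.3093 in.
φr_n = 0.75 × 0.6 × 60 × 0.3093 = 8.351 kips/in.
L_req = P_u / φr_n = 88.5 / 8.351 = 10.6 in total.
Round up → use L = 11 in.

L = 11 in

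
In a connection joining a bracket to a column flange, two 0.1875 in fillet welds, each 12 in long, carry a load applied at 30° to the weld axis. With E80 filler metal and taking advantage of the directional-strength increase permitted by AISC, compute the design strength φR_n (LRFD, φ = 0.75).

E80XX → F_EXX = 80 ksi.
t_e = 0.707 × 0.1875 = 0.1326 in; A_we = 0.1326 × 24 = 3.181 in².
Directional factor: 1.0 + 0.5 sin^1.5(30°) = 1.177.
F_nw = 0.6 × 80 × 1.177 = 56.49 ksi.
φR_n = 0.75 × 56.49 × 3.181 = 134.8 kips.

φR_n ≈ 135 kips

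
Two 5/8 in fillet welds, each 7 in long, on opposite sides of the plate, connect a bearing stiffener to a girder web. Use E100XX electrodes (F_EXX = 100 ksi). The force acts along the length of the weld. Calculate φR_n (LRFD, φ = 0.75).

Effective throat t_e = 0.707 × 0.625 = 0.4419 in.
Total length L = 14 in; A_we = 0.4419 × 14 = 6.186 in².
F_nw = 0.6 F_EXX = 0.6 × 100 = 60 ksi.
φR_n = 0.75 × 60 × 6.186 = 278.4 kip.

φR_n ≈ 278 kip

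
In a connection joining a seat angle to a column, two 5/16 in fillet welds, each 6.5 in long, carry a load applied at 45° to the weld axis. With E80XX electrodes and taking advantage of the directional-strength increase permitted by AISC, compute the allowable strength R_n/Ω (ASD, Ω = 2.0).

R_n/Ω ≈ 89.4 kip

E80XX → F_EXX = 80 ksi.
t_e = 0.707 × 0.3125 = 0.2209 in; A_we = 0.2209 × 13 = 2.872 in².
Directional factor: 1.0 + 0.5 sin^1.5(45°) = 1.297.
F_nw = 0.6 × 80 × 1.297 = 62.27 ksi.
R_n/Ω = (62.27 × 2.872) / 2.0 = 89.43 kip.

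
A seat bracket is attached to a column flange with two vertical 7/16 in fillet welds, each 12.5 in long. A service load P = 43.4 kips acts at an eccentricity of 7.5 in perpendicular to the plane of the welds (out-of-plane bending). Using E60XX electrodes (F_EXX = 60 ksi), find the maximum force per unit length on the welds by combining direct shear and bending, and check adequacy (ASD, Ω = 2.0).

f_max ≈ 6.49 kip/in; NOT adequate

L_w = 2 × 12.5 = 25 in; section modulus (unit throat) S = 2 × L²/6 = 52.08 in².
Direct shear f_v = P/L_w = 43.4/25 = 1.736 kip/in.
Moment M = P × e = 43.4 × 7.5 = 325.5 kip·in; bending f_b = M/S = 6.25 kip/in.
f_max = √(f_v² + f_b²) = √(1.736² + 6.25²) = 6.486 kip/in.
r_n/Ω = (1/2.0) × 0.6 × 60 × (0.707 × 0.4375) = 5.568 kip/in → NOT adequate.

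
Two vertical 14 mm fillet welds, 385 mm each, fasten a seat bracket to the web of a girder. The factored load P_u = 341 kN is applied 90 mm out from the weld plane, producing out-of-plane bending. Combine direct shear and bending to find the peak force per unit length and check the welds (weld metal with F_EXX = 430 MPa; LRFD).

f_max ≈ 763 N/mm; adequate

L_w = 2 × 385 = 770 mm; section modulus (unit throat) S = 2 × L²/6 = 49410 mm².
Direct shear f_v = P/L_w = 341×10³/770 = 442.9 N/mm.
Moment M = P × e = 341×10³ × 90 = 30690000 N·mm; bending f_b = M/S = 621.2 N/mm.
f_max = √(f_v² + f_b²) = √(442.9² + 621.2²) = 762.9 N/mm.
φr_n = 0.75 × 0.6 × 430 × (0.707 × 14) = 1915 N/mm → adequate.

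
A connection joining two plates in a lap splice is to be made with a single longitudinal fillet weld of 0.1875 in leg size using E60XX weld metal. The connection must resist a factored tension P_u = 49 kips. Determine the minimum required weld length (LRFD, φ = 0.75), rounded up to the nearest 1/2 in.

L = 14 in

E60XX → F_EXX = 60 ksi.
Throat t_e = 0.707 × 0.1875 = 0.1326 in.
φr_n = 0.75 × 0.6 × 60 × 0.1326 = 3.579 kips/in.
L_req = P_u / φr_n = 49 / 3.579 = 13.69 in total.
Round up → use L = 14 in.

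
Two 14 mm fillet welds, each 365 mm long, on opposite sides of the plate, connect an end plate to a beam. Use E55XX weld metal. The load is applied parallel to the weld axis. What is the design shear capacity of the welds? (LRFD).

φR_n ≈ 1790 kN

E55XX → F_EXX = 550 MPa.
Effective throat t_e = 0.707 × 14 = 9.898 mm.
Total length L = 730 mm; A_we = 9.898 × 730 = 7226 mm².
F_nw = 0.6 F_EXX = 0.6 × 550 = 330 MPa.
φR_n = 0.75 × 330 × 7226 × 10⁻³ = 1788 kN.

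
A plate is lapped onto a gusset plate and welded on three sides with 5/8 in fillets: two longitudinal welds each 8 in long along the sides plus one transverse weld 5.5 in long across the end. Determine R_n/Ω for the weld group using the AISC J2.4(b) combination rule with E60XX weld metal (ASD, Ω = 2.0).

E60XX → F_EXX = 60 ksi.
t_e = 0.707 × 0.625 = 0.4419 in.
R_nwl = 0.6 × 60 × 0.4419 × 16 = 254.5 kip (longitudinal, 2 welds).
R_nwt = 0.6 × 60 × 0.4419 × 5.5 = 87.49 kip (transverse, base value).
(i) R_nwl + R_nwt = 342 kip; (ii) 0.85 R_nwl + 1.5 R_nwt = 347.6 kip.
R_n = max = 347.6 kip [governs: (ii)]; R_n/Ω = 173.8 kip.

R_n/Ω ≈ 174 kip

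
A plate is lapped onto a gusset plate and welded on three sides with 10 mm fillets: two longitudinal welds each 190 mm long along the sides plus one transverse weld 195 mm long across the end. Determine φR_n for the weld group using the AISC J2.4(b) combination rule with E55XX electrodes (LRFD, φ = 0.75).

φR_n ≈ 1080 kN

E55XX → F_EXX = 550 MPa.
t_e = 0.707 × 10 = 7.07 mm.
R_nwl = 0.6 × 550 × 7.07 × 380 × 10⁻³ = 886.6 kN (longitudinal, 2 welds).
R_nwt = 0.6 × 550 × 7.07 × 195 × 10⁻³ = 455 kN (transverse, base value).
(i) R_nwl + R_nwt = 1342 kN; (ii) 0.85 R_nwl + 1.5 R_nwt = 1436 kN.
R_n = max = 1436 kN [governs: (ii)]; φR_n = 1077 kN.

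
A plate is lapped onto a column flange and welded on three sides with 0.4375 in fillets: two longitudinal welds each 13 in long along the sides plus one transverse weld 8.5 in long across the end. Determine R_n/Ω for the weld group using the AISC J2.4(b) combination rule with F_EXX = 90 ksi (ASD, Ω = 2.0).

R_n/Ω ≈ 291 kip

t_e = 0.707 × 0.4375 = 0.3093 in.
R_nwl = 0.6 × 90 × 0.3093 × 26 = 434.3 kip (longitudinal, 2 welds).
R_nwt = 0.6 × 90 × 0.3093 × 8.5 = 142 kip (transverse, base value).
(i) R_nwl + R_nwt = 576.2 kip; (ii) 0.85 R_nwl + 1.5 R_nwt = 582.1 kip.
R_n = max = 582.1 kip [governs: (ii)]; R_n/Ω = 291 kip.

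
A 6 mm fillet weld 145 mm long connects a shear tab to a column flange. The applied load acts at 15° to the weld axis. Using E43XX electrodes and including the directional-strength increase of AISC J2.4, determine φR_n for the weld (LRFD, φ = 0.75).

φR_n ≈ 127 kN

E43XX → F_EXX = 430 MPa.
t_e = 0.707 × 6 = 4.242 mm; A_we = 4.242 × 145 = 615.1 mm².
Directional factor: 1.0 + 0.5 sin^1.5(15°) = 1.066.
F_nw = 0.6 × 430 × 1.066 = 275 MPa.
φR_n = 0.75 × 275 × 615.1 × 10⁻³ = 126.9 kN.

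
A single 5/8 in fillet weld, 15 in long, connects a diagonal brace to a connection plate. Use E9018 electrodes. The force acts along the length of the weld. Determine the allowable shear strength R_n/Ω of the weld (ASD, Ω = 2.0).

R_n/Ω ≈ 179 kip

E90XX → F_EXX = 90 ksi.
Effective throat t_e = 0.707 × 0.625 = 0.4419 in.
Total length L = 15 in; A_we = 0.4419 × 15 = 6.628 in².
F_nw = 0.6 F_EXX = 0.6 × 90 = 54 ksi.
R_n = 54 × 6.628 = 357.9 kip; R_n/Ω = 357.9/2.0 = 179 kip.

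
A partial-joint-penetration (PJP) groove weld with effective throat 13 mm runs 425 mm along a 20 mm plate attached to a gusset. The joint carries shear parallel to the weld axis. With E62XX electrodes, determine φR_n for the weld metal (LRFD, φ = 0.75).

E62XX → F_EXX = 620 MPa.
Effective throat (given) t_e = 13 mm.
A_we = 13 × 425 = 5525 mm².
F_nw = 0.6 F_EXX = 372 MPa.
φR_n = 0.75 × 372 × 5525 × 10⁻³ = 1541 kN.

φR_n ≈ 1540 kN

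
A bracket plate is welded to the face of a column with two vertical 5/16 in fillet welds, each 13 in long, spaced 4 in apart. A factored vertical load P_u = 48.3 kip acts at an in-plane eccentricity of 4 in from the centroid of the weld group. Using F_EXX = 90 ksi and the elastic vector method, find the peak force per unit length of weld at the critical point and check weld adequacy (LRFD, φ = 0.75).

f_max ≈ 3.78 kip/in; adequate

Total weld length L_w = 26 in. Treat welds as unit-width lines.
Polar moment about centroid: J = 2[d³/12 + d(b/2)²] = 2[13³/12 + 13×2²] = 470.2 in³.
Direct shear f_v = P/L_w = 48.3 / 26 = 1.858 kip/in (vertical).
Torsion M = P·e = 48.3 × 4 = 193.2 kip·in.
Critical point at (x, y) = (2, 6.5) from centroid. f_tx = M·y/J = 2.671 kip/in; f_ty = M·x/J = 0.8218 kip/in.
Resultant f_max = √[f_tx² + (f_v + f_ty)²] = √[2.671² + (1.858 + 0.8218)²] = 3.783 kip/in.
Capacity per unit length: φr_n = 0.75 × 0.6 × 90 × (0.707 × 0.3125) = 8.948 kip/in.
3.783 ≤ 8.948 → adequate.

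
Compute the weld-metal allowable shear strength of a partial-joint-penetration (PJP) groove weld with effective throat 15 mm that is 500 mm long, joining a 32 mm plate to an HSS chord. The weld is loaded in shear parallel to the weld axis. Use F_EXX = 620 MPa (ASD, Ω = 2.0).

R_n/Ω ≈ 1400 kN

Effective throat (given) t_e = 15 mm.
A_we = 15 × 500 = 7500 mm².
F_nw = 0.6 F_EXX = 372 MPa.
R_n/Ω = (372 × 7500) / 2.0 × 10⁻³ = 1395 kN.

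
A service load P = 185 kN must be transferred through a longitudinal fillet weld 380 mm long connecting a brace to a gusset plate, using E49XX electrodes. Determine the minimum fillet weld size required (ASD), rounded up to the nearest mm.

w = 5 mm

E49XX → F_EXX = 490 MPa.
Total weld length L = 380 mm.
Required throat t_e = P × Ω / (0.6 F_EXX × L) = 185 × 2.0 / (0.6 × 490 × 380 × 10⁻³) = 3.312 mm.
Required leg w = t_e / 0.707 = 4.684 mm → use 5 mm.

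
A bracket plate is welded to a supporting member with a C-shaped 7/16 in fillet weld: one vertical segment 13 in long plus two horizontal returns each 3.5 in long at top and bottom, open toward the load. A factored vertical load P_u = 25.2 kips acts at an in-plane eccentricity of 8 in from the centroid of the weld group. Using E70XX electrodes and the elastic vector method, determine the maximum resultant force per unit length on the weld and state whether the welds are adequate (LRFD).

E70XX → F_EXX = 70 ksi.
Total weld length L_w = 20 in. Treat welds as unit-width lines.
Centroid: x̄ = 2×3.5×1.75 / 20 = 0.6125 in from the vertical weld.
Polar moment about centroid: J = I_x + I_y = [13³/12 + 2×3.5×6.5²] + [13×0.6125² + 2(3.5³/12 + 3.5×1.137²)] = 499.9 in³.
Direct shear f_v = P/L_w = 25.2 / 20 = 1.26 kip/in (vertical).
Torsion M = P·e = 25.2 × 8 = 201.6 kip·in.
Critical point at (x, y) = (2.888, 6.5) from centroid. f_tx = M·y/J = 2.621 kip/in; f_ty = M·x/J = 1.164 kip/in.
Resultant f_max = √[f_tx² + (f_v + f_ty)²] = √[2.621² + (1.26 + 1.164)²] = 3.571 kip/in.
Capacity per unit length: φr_n = 0.75 × 0.6 × 70 × (0.707 × 0.4375) = 9.743 kip/in.
3.571 ≤ 9.743 → adequate.

f_max ≈ 3.57 kip/in; adequate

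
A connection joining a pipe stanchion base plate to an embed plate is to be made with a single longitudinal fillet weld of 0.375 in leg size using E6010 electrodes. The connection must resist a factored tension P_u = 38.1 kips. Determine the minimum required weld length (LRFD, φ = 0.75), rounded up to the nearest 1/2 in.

E60XX → F_EXX = 60 ksi.
Throat t_e = 0.707 × 0.375 = 0.2651 in.
φr_n = 0.75 × 0.6 × 60 × 0.2651 = 7.158 kips/in.
L_req = P_u / φr_n = 38.1 / 7.158 = 5.322 in total.
Round up → use L = 5.5 in.

L = 5.5 in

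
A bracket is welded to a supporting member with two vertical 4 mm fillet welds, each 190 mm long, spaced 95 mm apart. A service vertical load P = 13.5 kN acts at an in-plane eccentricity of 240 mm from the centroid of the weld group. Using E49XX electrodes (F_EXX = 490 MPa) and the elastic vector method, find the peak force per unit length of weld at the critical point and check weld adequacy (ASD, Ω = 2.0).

f_max ≈ 191 N/mm; adequate

Total weld length L_w = 380 mm. Treat welds as unit-width lines.
Polar moment about centroid: J = 2[d³/12 + d(b/2)²] = 2[190³/12 + 190×47.5²] = 2001000 mm³.
Direct shear f_v = P/L_w = 13.5×10³ / 380 = 35.53 N/mm (vertical).
Torsion M = P·e = 13.5×10³ × 240 = 3240000 N·mm.
Critical point at (x, y) = (47.5, 95) from centroid. f_tx = M·y/J = 153.9 N/mm; f_ty = M·x/J = 76.93 N/mm.
Resultant f_max = √[f_tx² + (f_v + f_ty)²] = √[153.9² + (35.53 + 76.93)²] = 190.6 N/mm.
Capacity per unit length: r_n/Ω = (1/2.0) × 0.6 × 490 × (0.707 × 4) = 415.7 N/mm.
190.6 ≤ 415.7 → adequate.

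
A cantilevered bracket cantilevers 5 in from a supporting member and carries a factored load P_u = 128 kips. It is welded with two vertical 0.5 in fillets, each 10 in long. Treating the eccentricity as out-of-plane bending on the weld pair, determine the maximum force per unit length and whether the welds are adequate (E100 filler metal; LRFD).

E100XX → F_EXX = 100 ksi.
L_w = 2 × 10 = 20 in; section modulus (unit throat) S = 2 × L²/6 = 33.33 in².
Direct shear f_v = P/L_w = 128/20 = 6.4 kip/in.
Moment M = P × e = 128 × 5 = 640 kip·in; bending f_b = M/S = 19.2 kip/in.
f_max = √(f_v² + f_b²) = √(6.4² + 19.2²) = 20.24 kip/in.
φr_n = 0.75 × 0.6 × 100 × (0.707 × 0.5) = 15.91 kip/in → NOT adequate.

f_max ≈ 20.2 kip/in; NOT adequate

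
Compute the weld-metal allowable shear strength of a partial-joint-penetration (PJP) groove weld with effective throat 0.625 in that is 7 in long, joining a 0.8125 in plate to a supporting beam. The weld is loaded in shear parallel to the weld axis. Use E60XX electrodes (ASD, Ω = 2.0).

E60XX → F_EXX = 60 ksi.
Effective throat (given) t_e = 0.625 in.
A_we = 0.625 × 7 = 4.375 in².
F_nw = 0.6 F_EXX = 36 ksi.
R_n/Ω = (36 × 4.375) / 2.0 = 78.75 kips.

R_n/Ω ≈ 78.8 kips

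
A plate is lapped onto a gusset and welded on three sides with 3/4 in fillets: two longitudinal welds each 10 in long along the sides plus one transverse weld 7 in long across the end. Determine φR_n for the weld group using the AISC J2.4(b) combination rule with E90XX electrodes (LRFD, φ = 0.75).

φR_n ≈ 591 kip

E90XX → F_EXX = 90 ksi.
t_e = 0.707 × 0.75 = 0.5302 in.
R_nwl = 0.6 × 90 × 0.5302 × 20 = 572.7 kip (longitudinal, 2 welds).
R_nwt = 0.6 × 90 × 0.5302 × 7 = 200.4 kip (transverse, base value).
(i) R_nwl + R_nwt = 773.1 kip; (ii) 0.85 R_nwl + 1.5 R_nwt = 787.4 kip.
R_n = max = 787.4 kip [governs: (ii)]; φR_n = 590.6 kip.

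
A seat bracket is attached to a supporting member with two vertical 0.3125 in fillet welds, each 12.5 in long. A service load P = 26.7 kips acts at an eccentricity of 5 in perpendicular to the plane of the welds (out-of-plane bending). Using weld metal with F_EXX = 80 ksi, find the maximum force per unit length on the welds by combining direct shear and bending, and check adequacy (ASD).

L_w = 2 × 12.5 = 25 in; section modulus (unit throat) S = 2 × L²/6 = 52.08 in².
Direct shear f_v = P/L_w = 26.7/25 = 1.068 kip/in.
Moment M = P × e = 26.7 × 5 = 133.5 kip·in; bending f_b = M/S = 2.563 kip/in.
f_max = √(f_v² + f_b²) = √(1.068² + 2.563²) = 2.777 kip/in.
r_n/Ω = (1/2.0) × 0.6 × 80 × (0.707 × 0.3125) = 5.302 kip/in → adequate.

f_max ≈ 2.78 kip/in; adequate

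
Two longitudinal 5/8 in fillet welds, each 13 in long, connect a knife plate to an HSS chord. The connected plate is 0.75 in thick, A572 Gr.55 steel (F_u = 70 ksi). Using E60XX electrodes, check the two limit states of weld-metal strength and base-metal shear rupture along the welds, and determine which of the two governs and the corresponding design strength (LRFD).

φR_n ≈ 310 kips (weld metal governs)

E60XX → F_EXX = 60 ksi.
t_e = 0.707 × 0.625 = 0.4419 in; L = 26 in.
Weld metal: φR_n = 0.75 × 0.6 × 60 × 0.4419 × 26 = 310.2 kips.
Base metal (shear rupture): φR_n = 0.75 × 0.6 × 70 × 0.75 × 26 = 614.2 kips.
Governing: weld metal.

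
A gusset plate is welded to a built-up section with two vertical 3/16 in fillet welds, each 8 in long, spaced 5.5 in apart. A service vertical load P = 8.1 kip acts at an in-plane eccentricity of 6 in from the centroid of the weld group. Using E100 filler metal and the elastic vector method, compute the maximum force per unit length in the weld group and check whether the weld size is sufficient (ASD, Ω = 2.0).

f_max ≈ 1.49 kip/in; adequate

E100XX → F_EXX = 100 ksi.
Total weld length L_w = 16 in. Treat welds as unit-width lines.
Polar moment about centroid: J = 2[d³/12 + d(b/2)²] = 2[8³/12 + 8×2.75²] = 206.3 in³.
Direct shear f_v = P/L_w = 8.1 / 16 = 0.5062 kip/in (vertical).
Torsion M = P·e = 8.1 × 6 = 48.6 kip·in.
Critical point at (x, y) = (2.75, 4) from centroid. f_tx = M·y/J = 0.9422 kip/in; f_ty = M·x/J = 0.6477 kip/in.
Resultant f_max = √[f_tx² + (f_v + f_ty)²] = √[0.9422² + (0.5062 + 0.6477)²] = 1.49 kip/in.
Capacity per unit length: r_n/Ω = (1/2.0) × 0.6 × 100 × (0.707 × 0.1875) = 3.977 kip/in.
1.49 ≤ 3.977 → adequate.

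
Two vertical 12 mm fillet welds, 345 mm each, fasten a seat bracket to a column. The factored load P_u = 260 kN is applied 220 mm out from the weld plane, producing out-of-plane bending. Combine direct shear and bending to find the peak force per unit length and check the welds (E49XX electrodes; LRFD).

f_max ≈ 1490 N/mm; adequate

E49XX → F_EXX = 490 MPa.
L_w = 2 × 345 = 690 mm; section modulus (unit throat) S = 2 × L²/6 = 39680 mm².
Direct shear f_v = P/L_w = 260×10³/690 = 376.8 N/mm.
Moment M = P × e = 260×10³ × 220 = 57200000 N·mm; bending f_b = M/S = 1442 N/mm.
f_max = √(f_v² + f_b²) = √(376.8² + 1442²) = 1490 N/mm.
φr_n = 0.75 × 0.6 × 490 × (0.707 × 12) = 1871 N/mm → adequate.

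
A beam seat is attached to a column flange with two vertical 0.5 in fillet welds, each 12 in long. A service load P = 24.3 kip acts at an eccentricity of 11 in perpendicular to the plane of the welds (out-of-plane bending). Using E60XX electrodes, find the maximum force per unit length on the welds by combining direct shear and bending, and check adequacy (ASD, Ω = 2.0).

E60XX → F_EXX = 60 ksi.
L_w = 2 × 12 = 24 in; section modulus (unit throat) S = 2 × L²/6 = 48 in².
Direct shear f_v = P/L_w = 24.3/24 = 1.012 kip/in.
Moment M = P × e = 24.3 × 11 = 267.3 kip·in; bending f_b = M/S = 5.569 kip/in.
f_max = √(f_v² + f_b²) = √(1.012² + 5.569²) = 5.66 kip/in.
r_n/Ω = (1/2.0) × 0.6 × 60 × (0.707 × 0.5) = 6.363 kip/in → adequate.

f_max ≈ 5.66 kip/in; adequate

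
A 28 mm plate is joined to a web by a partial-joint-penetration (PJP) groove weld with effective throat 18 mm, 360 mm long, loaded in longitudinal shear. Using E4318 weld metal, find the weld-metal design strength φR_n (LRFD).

φR_n ≈ 1250 kN

E43XX → F_EXX = 430 MPa.
Effective throat (given) t_e = 18 mm.
A_we = 18 × 360 = 6480 mm².
F_nw = 0.6 F_EXX = 258 MPa.
φR_n = 0.75 × 258 × 6480 × 10⁻³ = 1254 kN.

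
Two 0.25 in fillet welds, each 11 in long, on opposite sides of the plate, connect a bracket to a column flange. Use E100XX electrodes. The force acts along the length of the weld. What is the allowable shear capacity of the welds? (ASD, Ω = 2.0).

E100XX → F_EXX = 100 ksi.
Effective throat t_e = 0.707 × 0.25 = 0.1767 in.
Total length L = 22 in; A_we = 0.1767 × 22 = 3.888 in².
F_nw = 0.6 F_EXX = 0.6 × 100 = 60 ksi.
R_n = 60 × 3.888 = 233.3 kips; R_n/Ω = 233.3/2.0 = 116.7 kips.

R_n/Ω ≈ 117 kips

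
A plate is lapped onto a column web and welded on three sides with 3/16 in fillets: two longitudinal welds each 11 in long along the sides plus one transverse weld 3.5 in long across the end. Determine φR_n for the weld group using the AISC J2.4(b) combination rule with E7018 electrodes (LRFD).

E70XX → F_EXX = 70 ksi.
t_e = 0.707 × 0.1875 = 0.1326 in.
R_nwl = 0.6 × 70 × 0.1326 × 22 = 122.5 kips (longitudinal, 2 welds).
R_nwt = 0.6 × 70 × 0.1326 × 3.5 = 19.49 kips (transverse, base value).
(i) R_nwl + R_nwt = 142 kips; (ii) 0.85 R_nwl + 1.5 R_nwt = 133.3 kips.
R_n = max = 142 kips [governs: (i)]; φR_n = 106.5 kips.

φR_n ≈ 106 kips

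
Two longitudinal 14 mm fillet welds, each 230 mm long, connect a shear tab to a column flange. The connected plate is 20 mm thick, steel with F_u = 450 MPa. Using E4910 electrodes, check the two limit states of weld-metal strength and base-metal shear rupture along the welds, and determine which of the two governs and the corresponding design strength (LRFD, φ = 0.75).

φR_n ≈ 1000 kN (weld metal governs)

E49XX → F_EXX = 490 MPa.
t_e = 0.707 × 14 = 9.898 mm; L = 460 mm.
Weld metal: φR_n = 0.75 × 0.6 × 490 × 9.898 × 460 × 10⁻³ = 1004 kN.
Base metal (shear rupture): φR_n = 0.75 × 0.6 × 450 × 20 × 460 × 10⁻³ = 1863 kN.
Governing: weld metal.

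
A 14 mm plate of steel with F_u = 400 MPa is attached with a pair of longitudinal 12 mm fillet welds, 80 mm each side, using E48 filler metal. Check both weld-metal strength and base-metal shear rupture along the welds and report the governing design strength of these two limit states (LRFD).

φR_n ≈ 293 kN (weld metal governs)

E48XX → F_EXX = 480 MPa.
t_e = 0.707 × 12 = 8.484 mm; L = 160 mm.
Weld metal: φR_n = 0.75 × 0.6 × 480 × 8.484 × 160 × 10⁻³ = 293.2 kN.
Base metal (shear rupture): φR_n = 0.75 × 0.6 × 400 × 14 × 160 × 10⁻³ = 403.2 kN.
Governing: weld metal.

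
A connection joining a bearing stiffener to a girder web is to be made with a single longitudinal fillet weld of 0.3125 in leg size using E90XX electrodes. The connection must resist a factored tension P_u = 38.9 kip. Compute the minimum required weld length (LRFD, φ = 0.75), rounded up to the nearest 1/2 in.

E90XX → F_EXX = 90 ksi.
Throat t_e = 0.707 × 0.3125 = 0.2209 in.
φr_n = 0.75 × 0.6 × 90 × 0.2209 = 8.948 kip/in.
L_req = P_u / φr_n = 38.9 / 8.948 = 4.347 in total.
Round up → use L = 4.5 in.

L = 4.5 in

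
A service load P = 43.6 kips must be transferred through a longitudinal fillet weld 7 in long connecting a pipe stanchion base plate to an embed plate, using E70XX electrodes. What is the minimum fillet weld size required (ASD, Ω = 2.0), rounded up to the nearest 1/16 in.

w = 7/16 in

E70XX → F_EXX = 70 ksi.
Total weld length L = 7 in.
Required throat t_e = P × Ω / (0.6 F_EXX × L) = 43.6 × 2.0 / (0.6 × 70 × 7) = 0.2966 in.
Required leg w = t_e / 0.707 = 0.4195 in → use 7/16 in.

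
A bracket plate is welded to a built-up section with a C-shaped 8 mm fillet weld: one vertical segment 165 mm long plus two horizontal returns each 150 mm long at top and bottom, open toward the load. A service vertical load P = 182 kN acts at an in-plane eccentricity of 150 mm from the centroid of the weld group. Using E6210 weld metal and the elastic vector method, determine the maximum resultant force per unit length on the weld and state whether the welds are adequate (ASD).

f_max ≈ 1330 N/mm; NOT adequate

E62XX → F_EXX = 620 MPa.
Total weld length L_w = 465 mm. Treat welds as unit-width lines.
Centroid: x̄ = 2×150×75 / 465 = 48.39 mm from the vertical weld.
Polar moment about centroid: J = I_x + I_y = [165³/12 + 2×150×82.5²] + [165×48.39² + 2(150³/12 + 150×26.61²)] = 3578000 mm³.
Direct shear f_v = P/L_w = 182×10³ / 465 = 391.4 N/mm (vertical).
Torsion M = P·e = 182×10³ × 150 = 27300000 N·mm.
Critical point at (x, y) = (101.6, 82.5) from centroid. f_tx = M·y/J = 629.6 N/mm; f_ty = M·x/J = 775.4 N/mm.
Resultant f_max = √[f_tx² + (f_v + f_ty)²] = √[629.6² + (391.4 + 775.4)²] = 1326 N/mm.
Capacity per unit length: r_n/Ω = (1/2.0) × 0.6 × 620 × (0.707 × 8) = 1052 N/mm.
1326 > 1052 → NOT adequate.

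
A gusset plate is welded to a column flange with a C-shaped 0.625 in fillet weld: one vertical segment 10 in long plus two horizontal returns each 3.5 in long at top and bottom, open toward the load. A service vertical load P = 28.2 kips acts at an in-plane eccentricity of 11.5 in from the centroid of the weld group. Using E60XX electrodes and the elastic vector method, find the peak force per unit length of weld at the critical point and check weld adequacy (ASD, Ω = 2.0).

f_max ≈ 7.62 kip/in; adequate

E60XX → F_EXX = 60 ksi.
Total weld length L_w = 17 in. Treat welds as unit-width lines.
Centroid: x̄ = 2×3.5×1.75 / 17 = 0.7206 in from the vertical weld.
Polar moment about centroid: J = I_x + I_y = [10³/12 + 2×3.5×5²] + [10×0.7206² + 2(3.5³/12 + 3.5×1.029²)] = 278.1 in³.
Direct shear f_v = P/L_w = 28.2 / 17 = 1.659 kip/in (vertical).
Torsion M = P·e = 28.2 × 11.5 = 324.3 kip·in.
Critical point at (x, y) = (2.779, 5) from centroid. f_tx = M·y/J = 5.831 kip/in; f_ty = M·x/J = 3.241 kip/in.
Resultant f_max = √[f_tx² + (f_v + f_ty)²] = √[5.831² + (1.659 + 3.241)²] = 7.616 kip/in.
Capacity per unit length: r_n/Ω = (1/2.0) × 0.6 × 60 × (0.707 × 0.625) = 7.954 kip/in.
7.616 ≤ 7.954 → adequate.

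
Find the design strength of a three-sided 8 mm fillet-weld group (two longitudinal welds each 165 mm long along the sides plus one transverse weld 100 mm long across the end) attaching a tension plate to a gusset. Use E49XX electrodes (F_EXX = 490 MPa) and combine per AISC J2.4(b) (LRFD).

t_e = 0.707 × 8 = 5.656 mm.
R_nwl = 0.6 × 490 × 5.656 × 330 × 10⁻³ = 548.7 kN (longitudinal, 2 welds).
R_nwt = 0.6 × 490 × 5.656 × 100 × 10⁻³ = 166.3 kN (transverse, base value).
(i) R_nwl + R_nwt = 715 kN; (ii) 0.85 R_nwl + 1.5 R_nwt = 715.9 kN.
R_n = max = 715.9 kN [governs: (ii)]; φR_n = 536.9 kN.

φR_n ≈ 537 kN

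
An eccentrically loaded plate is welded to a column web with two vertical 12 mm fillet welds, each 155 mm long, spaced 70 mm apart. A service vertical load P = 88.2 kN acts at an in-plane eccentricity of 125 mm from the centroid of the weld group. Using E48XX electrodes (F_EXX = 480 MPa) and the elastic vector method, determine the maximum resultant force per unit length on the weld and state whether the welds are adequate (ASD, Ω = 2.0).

Total weld length L_w = 310 mm. Treat welds as unit-width lines.
Polar moment about centroid: J = 2[d³/12 + d(b/2)²] = 2[155³/12 + 155×35²] = 1000000 mm³.
Direct shear f_v = P/L_w = 88.2×10³ / 310 = 284.5 N/mm (vertical).
Torsion M = P·e = 88.2×10³ × 125 = 11025000 N·mm.
Critical point at (x, y) = (35, 77.5) from centroid. f_tx = M·y/J = 854.1 N/mm; f_ty = M·x/J = 385.7 N/mm.
Resultant f_max = √[f_tx² + (f_v + f_ty)²] = √[854.1² + (284.5 + 385.7)²] = 1086 N/mm.
Capacity per unit length: r_n/Ω = (1/2.0) × 0.6 × 480 × (0.707 × 12) = 1222 N/mm.
1086 ≤ 1222 → adequate.

f_max ≈ 1090 N/mm; adequate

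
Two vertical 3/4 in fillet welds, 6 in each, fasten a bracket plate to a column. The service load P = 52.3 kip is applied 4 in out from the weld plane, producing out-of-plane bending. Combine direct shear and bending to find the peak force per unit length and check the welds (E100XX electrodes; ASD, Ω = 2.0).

f_max ≈ 18 kip/in; NOT adequate

E100XX → F_EXX = 100 ksi.
L_w = 2 × 6 = 12 in; section modulus (unit throat) S = 2 × L²/6 = 12 in².
Direct shear f_v = P/L_w = 52.3/12 = 4.358 kip/in.
Moment M = P × e = 52.3 × 4 = 209.2 kip·in; bending f_b = M/S = 17.43 kip/in.
f_max = √(f_v² + f_b²) = √(4.358² + 17.43²) = 17.97 kip/in.
r_n/Ω = (1/2.0) × 0.6 × 100 × (0.707 × 0.75) = 15.91 kip/in → NOT adequate.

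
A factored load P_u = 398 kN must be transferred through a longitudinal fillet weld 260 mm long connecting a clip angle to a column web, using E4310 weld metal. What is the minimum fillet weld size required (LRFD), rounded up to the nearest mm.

E43XX → F_EXX = 430 MPa.
Total weld length L = 260 mm.
Required throat t_e = P_u / (φ × 0.6 F_EXX × L) = 398 / (0.75 × 0.6 × 430 × 260 × 10⁻³) = 7.911 mm.
Required leg w = t_e / 0.707 = 11.19 mm → use 12 mm.

w = 12 mm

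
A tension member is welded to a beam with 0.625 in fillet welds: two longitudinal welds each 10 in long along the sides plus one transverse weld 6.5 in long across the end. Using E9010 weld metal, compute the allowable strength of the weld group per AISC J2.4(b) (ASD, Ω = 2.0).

R_n/Ω ≈ 319 kip

E90XX → F_EXX = 90 ksi.
t_e = 0.707 × 0.625 = 0.4419 in.
R_nwl = 0.6 × 90 × 0.4419 × 20 = 477.2 kip (longitudinal, 2 welds).
R_nwt = 0.6 × 90 × 0.4419 × 6.5 = 155.1 kip (transverse, base value).
(i) R_nwl + R_nwt = 632.3 kip; (ii) 0.85 R_nwl + 1.5 R_nwt = 638.3 kip.
R_n = max = 638.3 kip [governs: (ii)]; R_n/Ω = 319.1 kip.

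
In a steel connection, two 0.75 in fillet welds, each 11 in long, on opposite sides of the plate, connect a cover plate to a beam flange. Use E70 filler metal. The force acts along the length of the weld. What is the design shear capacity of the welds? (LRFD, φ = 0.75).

E70XX → F_EXX = 70 ksi.
Effective throat t_e = 0.707 × 0.75 = 0.5302 in.
Total length L = 22 in; A_we = 0.5302 × 22 = 11.67 in².
F_nw = 0.6 F_EXX = 0.6 × 70 = 42 ksi.
φR_n = 0.75 × 42 × 11.67 = 367.5 kip.

φR_n ≈ 367 kip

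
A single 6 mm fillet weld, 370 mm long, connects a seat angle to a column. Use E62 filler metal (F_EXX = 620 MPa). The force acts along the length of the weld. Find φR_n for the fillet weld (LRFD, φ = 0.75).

φR_n ≈ 438 kN

Effective throat t_e = 0.707 × 6 = 4.242 mm.
Total length L = 370 mm; A_we = 4.242 × 370 = 1570 mm².
F_nw = 0.6 F_EXX = 0.6 × 620 = 372 MPa.
φR_n = 0.75 × 372 × 1570 × 10⁻³ = 437.9 kN.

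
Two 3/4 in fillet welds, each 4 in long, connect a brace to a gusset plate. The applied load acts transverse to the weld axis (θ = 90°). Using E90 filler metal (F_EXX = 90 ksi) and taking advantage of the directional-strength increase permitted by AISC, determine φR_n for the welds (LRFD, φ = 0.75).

φR_n ≈ 258 kip

t_e = 0.707 × 0.75 = 0.5302 in; A_we = 0.5302 × 8 = 4.242 in².
Directional factor: 1.0 + 0.5 sin^1.5(90°) = 1.5.
F_nw = 0.6 × 90 × 1.5 = 81 ksi.
φR_n = 0.75 × 81 × 4.242 = 257.7 kip.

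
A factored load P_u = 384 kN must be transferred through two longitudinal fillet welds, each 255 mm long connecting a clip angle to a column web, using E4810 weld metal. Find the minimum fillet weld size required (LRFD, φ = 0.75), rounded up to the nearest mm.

E48XX → F_EXX = 480 MPa.
Total weld length L = 510 mm.
Required throat t_e = P_u / (φ × 0.6 F_EXX × L) = 384 / (0.75 × 0.6 × 480 × 510 × 10⁻³) = 3.486 mm.
Required leg w = t_e / 0.707 = 4.93 mm → use 5 mm.

w = 5 mm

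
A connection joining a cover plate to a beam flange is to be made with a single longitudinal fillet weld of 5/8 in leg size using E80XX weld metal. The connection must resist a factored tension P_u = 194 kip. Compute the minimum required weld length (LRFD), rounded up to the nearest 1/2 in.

E80XX → F_EXX = 80 ksi.
Throat t_e = 0.707 × 0.625 = 0.4419 in.
φr_n = 0.75 × 0.6 × 80 × 0.4419 = 15.91 kip/in.
L_req = P_u / φr_n = 194 / 15.91 = 12.2 in total.
Round up → use L = 12.5 in.

L = 12.5 in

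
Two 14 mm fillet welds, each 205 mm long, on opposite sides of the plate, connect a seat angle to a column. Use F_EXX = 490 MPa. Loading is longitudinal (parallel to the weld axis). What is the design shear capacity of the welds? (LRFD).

φR_n ≈ 895 kN

Effective throat t_e = 0.707 × 14 = 9.898 mm.
Total length L = 410 mm; A_we = 9.898 × 410 = 4058 mm².
F_nw = 0.6 F_EXX = 0.6 × 490 = 294 MPa.
φR_n = 0.75 × 294 × 4058 × 10⁻³ = 894.8 kN.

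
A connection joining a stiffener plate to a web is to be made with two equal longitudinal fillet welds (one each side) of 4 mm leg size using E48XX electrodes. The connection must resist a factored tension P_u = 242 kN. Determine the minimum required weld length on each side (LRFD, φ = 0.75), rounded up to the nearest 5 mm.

E48XX → F_EXX = 480 MPa.
Throat t_e = 0.707 × 4 = 2.828 mm.
φr_n = 0.75 × 0.6 × 480 × 2.828 × 10⁻³ = 0.6108 kN/mm.
L_req = P_u / φr_n = 242 / 0.6108 = 396.2 mm total.
Per side: 396.2 / 2 = 198.1 mm.
Round up → use L = 200 mm on each side.

L = 200 mm on each side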